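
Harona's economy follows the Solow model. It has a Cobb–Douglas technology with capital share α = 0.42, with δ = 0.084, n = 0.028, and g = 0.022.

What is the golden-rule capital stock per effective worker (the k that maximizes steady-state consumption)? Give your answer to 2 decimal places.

k_gold ≈ 7.17

The golden rule sets f'(k) = n + g + δ, i.e. α·k^(α−1) = n + g + δ.
So k^(1−α) = α / (n + g + δ) = 0.42 / 0.134 = 3.1343.
k_gold = 3.1343^(1/0.58) ≈ 7.1683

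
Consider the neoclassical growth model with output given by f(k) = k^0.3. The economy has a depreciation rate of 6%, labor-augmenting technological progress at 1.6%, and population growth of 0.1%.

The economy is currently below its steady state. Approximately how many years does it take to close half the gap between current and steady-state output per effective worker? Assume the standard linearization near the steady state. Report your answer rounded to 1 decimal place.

Near the steady state the convergence rate is λ = (1 − α)(n + g + δ).
λ = (1 − 0.3) × 0.077 = 0.7 × 0.077 = 0.0539
Half-life = ln 2 / λ = 0.6931 / 0.0539 ≈ 12.86 years

half-life ≈ 12.9 years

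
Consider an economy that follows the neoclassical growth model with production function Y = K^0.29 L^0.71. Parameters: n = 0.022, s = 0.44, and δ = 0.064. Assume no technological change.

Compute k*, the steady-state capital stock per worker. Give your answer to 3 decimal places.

k* ≈ 9.966

In steady state, investment equals break-even investment: s·k^α = (n + δ)·k.
Dividing both sides by k: k^(1−α) = s / (n + δ).
k^0.71 = 0.44 / (0.022 + 0.064) = 0.44 / 0.086 = 5.1163
k* = 5.1163^(1/0.71) ≈ 9.9662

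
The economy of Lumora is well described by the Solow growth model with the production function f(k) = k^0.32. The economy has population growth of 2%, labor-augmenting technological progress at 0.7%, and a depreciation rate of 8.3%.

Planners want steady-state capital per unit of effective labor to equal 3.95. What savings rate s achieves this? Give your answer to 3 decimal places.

At the steady state, Δk = 0, so s·k^α = (n + g + δ)·k.
So s / (n + g + δ) = (k*)^(1−α) = 3.95^0.68 = 2.5450.
Therefore s = 2.5450 × (n + g + δ) = 2.5450 × 0.110 = 0.2800.

s ≈ 0.280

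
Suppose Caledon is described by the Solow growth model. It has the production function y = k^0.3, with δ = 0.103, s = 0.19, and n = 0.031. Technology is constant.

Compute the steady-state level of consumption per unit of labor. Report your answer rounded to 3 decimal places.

Steady state requires s·f(k) = (n + δ)·k, i.e. s·k^α = (n + δ)·k.
Dividing both sides by k: k^(1−α) = s / (n + δ).
k^0.7 = 0.19 / (0.031 + 0.103) = 0.19 / 0.134 = 1.4179
k* = 1.4179^(1/0.7) ≈ 1.6468
y* = (k*)^α = 1.6468^0.3 ≈ 1.1614
c* = (1 − s)·y* = (1 − 0.19) × 1.1614 ≈ 0.9407

c* ≈ 0.941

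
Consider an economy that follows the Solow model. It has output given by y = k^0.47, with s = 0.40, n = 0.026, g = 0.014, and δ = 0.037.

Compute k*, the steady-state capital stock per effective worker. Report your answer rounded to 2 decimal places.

Steady state requires s·f(k) = (n + g + δ)·k, i.e. s·k^α = (n + g + δ)·k.
Dividing both sides by k: k^(1−α) = s / (n + g + δ).
k^0.53 = 0.40 / (0.026 + 0.014 + 0.037) = 0.40 / 0.077 = 5.1948
k* = 5.1948^(1/0.53) ≈ 22.3939

k* ≈ 22.39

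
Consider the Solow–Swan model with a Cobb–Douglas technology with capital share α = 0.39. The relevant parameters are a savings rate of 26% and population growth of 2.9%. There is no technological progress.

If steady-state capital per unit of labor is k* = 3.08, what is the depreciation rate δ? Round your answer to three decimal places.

Steady state requires s·f(k) = (n + δ)·k, i.e. s·k^α = (n + δ)·k.
So s / (n + δ) = (k*)^(1−α) = 3.08^0.61 = 1.9862.
Therefore n + δ = s / 1.9862 = 0.26 / 1.9862 = 0.1309, so δ = 0.1309 − 0.029 = 0.1019.

δ ≈ 0.102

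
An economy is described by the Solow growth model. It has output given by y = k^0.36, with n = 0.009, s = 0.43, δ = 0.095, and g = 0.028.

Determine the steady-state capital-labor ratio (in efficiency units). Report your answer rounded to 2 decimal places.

k* = 6.33

At the steady state, Δk = 0, so s·k^α = (n + g + δ)·k.
Rearranging, k^(1−α) = s / (n + g + δ).
k^0.64 = 0.43 / (0.009 + 0.028 + 0.095) = 0.43 / 0.132 = 3.2576
k* = 3.2576^(1/0.64) ≈ 6.3300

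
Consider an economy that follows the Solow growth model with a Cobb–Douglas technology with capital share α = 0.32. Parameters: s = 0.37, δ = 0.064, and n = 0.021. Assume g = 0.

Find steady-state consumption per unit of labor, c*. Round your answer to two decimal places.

Steady state requires s·f(k) = (n + δ)·k, i.e. s·k^α = (n + δ)·k.
Rearranging, k^(1−α) = s / (n + δ).
k^0.68 = 0.37 / (0.021 + 0.064) = 0.37 / 0.085 = 4.3529
k* = 4.3529^(1/0.68) ≈ 8.6972
y* = (k*)^α = 8.6972^0.32 ≈ 1.9980
c* = (1 − s)·y* = (1 − 0.37) × 1.9980 ≈ 1.2587

c* ≈ 1.26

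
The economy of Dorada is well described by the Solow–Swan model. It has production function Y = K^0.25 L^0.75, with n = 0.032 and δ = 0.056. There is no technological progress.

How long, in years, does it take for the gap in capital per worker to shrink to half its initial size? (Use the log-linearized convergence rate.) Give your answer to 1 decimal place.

Near the steady state the convergence rate is λ = (1 − α)(n + δ).
λ = (1 − 0.25) × 0.088 = 0.75 × 0.088 = 0.0660
Half-life = ln 2 / λ = 0.6931 / 0.0660 ≈ 10.50 years

half-life ≈ 10.5 years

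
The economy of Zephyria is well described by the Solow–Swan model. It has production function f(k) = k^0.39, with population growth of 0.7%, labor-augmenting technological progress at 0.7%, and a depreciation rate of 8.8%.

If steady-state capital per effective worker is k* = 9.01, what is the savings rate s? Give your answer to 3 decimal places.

At the steady state, Δk = 0, so s·k^α = (n + g + δ)·k.
So s / (n + g + δ) = (k*)^(1−α) = 9.01^0.61 = 3.8228.
Therefore s = 3.8228 × (n + g + δ) = 3.8228 × 0.102 = 0.3899.

s ≈ 0.390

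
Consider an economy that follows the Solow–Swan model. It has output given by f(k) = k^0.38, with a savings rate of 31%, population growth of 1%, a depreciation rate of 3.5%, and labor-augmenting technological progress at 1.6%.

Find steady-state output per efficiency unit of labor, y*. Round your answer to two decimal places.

In steady state, investment equals break-even investment: s·k^α = (n + g + δ)·k.
Rearranging, k^(1−α) = s / (n + g + δ).
k^0.62 = 0.31 / (0.010 + 0.016 + 0.035) = 0.31 / 0.061 = 5.0820
k* = 5.0820^(1/0.62) ≈ 13.7647
y* = (k*)^α = 13.7647^0.38 ≈ 2.7085

y* = 2.71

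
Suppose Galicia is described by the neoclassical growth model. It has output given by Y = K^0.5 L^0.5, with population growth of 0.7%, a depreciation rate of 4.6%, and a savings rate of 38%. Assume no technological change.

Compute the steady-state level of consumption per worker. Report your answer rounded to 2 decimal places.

In steady state, investment equals break-even investment: s·k^α = (n + δ)·k.
Rearranging, k^(1−α) = s / (n + δ).
k^0.5 = 0.38 / (0.007 + 0.046) = 0.38 / 0.053 = 7.1698
k* = 7.1698^(1/0.5) ≈ 51.4060
y* = (k*)^α = 51.4060^0.5 ≈ 7.1698
c* = (1 − s)·y* = (1 − 0.38) × 7.1698 ≈ 4.4453

c* = 4.45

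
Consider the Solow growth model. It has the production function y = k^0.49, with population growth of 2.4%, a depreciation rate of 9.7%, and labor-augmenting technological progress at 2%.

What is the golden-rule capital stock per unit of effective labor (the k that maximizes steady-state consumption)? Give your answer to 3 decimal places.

k_gold ≈ 11.501

The golden rule sets f'(k) = n + g + δ, i.e. α·k^(α−1) = n + g + δ.
So k^(1−α) = α / (n + g + δ) = 0.49 / 0.141 = 3.4752.
k_gold = 3.4752^(1/0.51) ≈ 11.5012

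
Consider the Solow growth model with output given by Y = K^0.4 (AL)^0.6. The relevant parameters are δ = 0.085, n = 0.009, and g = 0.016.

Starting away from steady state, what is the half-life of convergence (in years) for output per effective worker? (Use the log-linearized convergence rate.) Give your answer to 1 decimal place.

Near the steady state the convergence rate is λ = (1 − α)(n + g + δ).
λ = (1 − 0.4) × 0.110 = 0.6 × 0.110 = 0.0660
Half-life = ln 2 / λ = 0.6931 / 0.0660 ≈ 10.50 years

t_½ ≈ 10.5 years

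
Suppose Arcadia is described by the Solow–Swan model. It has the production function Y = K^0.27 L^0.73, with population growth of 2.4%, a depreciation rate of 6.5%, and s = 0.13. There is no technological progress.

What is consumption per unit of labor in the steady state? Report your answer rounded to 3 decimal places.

c* = 1.001

At the steady state, Δk = 0, so s·k^α = (n + δ)·k.
Rearranging, k^(1−α) = s / (n + δ).
k^0.73 = 0.13 / (0.024 + 0.065) = 0.13 / 0.089 = 1.4607
k* = 1.4607^(1/0.73) ≈ 1.6805
y* = (k*)^α = 1.6805^0.27 ≈ 1.1505
c* = (1 − s)·y* = (1 − 0.13) × 1.1505 ≈ 1.0009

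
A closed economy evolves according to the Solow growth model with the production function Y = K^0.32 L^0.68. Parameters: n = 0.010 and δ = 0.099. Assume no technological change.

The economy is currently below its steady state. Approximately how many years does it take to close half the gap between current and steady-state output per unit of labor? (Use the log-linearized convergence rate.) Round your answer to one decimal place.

Near the steady state the convergence rate is λ = (1 − α)(n + δ).
λ = (1 − 0.32) × 0.109 = 0.68 × 0.109 = 0.07412
Half-life = ln 2 / λ = 0.6931 / 0.07412 ≈ 9.35 years

t_½ ≈ 9.4 years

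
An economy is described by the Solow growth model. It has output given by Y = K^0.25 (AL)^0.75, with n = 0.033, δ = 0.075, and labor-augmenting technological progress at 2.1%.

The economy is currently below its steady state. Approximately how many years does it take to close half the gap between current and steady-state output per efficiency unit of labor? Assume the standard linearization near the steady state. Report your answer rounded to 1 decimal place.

half-life ≈ 7.2 years

Near the steady state the convergence rate is λ = (1 − α)(n + g + δ).
λ = (1 − 0.25) × 0.129 = 0.75 × 0.129 = 0.09675
Half-life = ln 2 / λ = 0.6931 / 0.09675 ≈ 7.16 years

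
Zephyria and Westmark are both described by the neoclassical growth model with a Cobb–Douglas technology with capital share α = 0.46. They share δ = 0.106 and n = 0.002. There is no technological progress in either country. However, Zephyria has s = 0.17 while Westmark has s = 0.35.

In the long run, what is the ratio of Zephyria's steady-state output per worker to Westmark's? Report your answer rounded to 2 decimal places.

Steady-state y* = [s/(n + δ)]^(α/(1−α)), so the ratio is [ (s_Z/(n + δ)_Z) / (s_W/(n + δ)_W) ]^0.8519.
s_Z/(n + δ)_Z = 0.17/0.108 = 1.5741; s_W/(n + δ)_W = 0.35/0.108 = 3.2407.
Ratio = (1.5741/3.2407)^0.8519 = 0.4857^0.8519 ≈ 0.5405

y*_Z / y*_W ≈ 0.54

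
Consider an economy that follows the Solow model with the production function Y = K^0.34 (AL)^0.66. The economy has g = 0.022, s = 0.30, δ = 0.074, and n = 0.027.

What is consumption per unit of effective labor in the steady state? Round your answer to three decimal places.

c* = 1.108

In steady state, investment equals break-even investment: s·k^α = (n + g + δ)·k.
Rearranging, k^(1−α) = s / (n + g + δ).
k^0.66 = 0.30 / (0.027 + 0.022 + 0.074) = 0.30 / 0.123 = 2.4390
k* = 2.4390^(1/0.66) ≈ 3.8609
y* = (k*)^α = 3.8609^0.34 ≈ 1.5830
c* = (1 − s)·y* = (1 − 0.30) × 1.5830 ≈ 1.1081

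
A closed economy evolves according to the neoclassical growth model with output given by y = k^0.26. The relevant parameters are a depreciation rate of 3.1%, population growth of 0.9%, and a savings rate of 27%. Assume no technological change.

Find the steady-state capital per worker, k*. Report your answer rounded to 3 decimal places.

In steady state, investment equals break-even investment: s·k^α = (n + δ)·k.
Rearranging, k^(1−α) = s / (n + δ).
k^0.74 = 0.27 / (0.009 + 0.031) = 0.27 / 0.040 = 6.7500
k* = 6.7500^(1/0.74) ≈ 13.2032

k* = 13.203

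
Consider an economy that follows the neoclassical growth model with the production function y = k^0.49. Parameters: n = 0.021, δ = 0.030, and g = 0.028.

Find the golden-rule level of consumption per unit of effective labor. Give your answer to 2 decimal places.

c_gold ≈ 2.94

At the golden rule, f'(k) = n + g + δ, so α·k^(α−1) = n + g + δ and k_gold = (α/(n + g + δ))^(1/(1−α)).
k_gold = (0.49/0.079)^(1/0.51) = 6.2025^1.9608 ≈ 35.8150
c_gold = f(k_gold) − (n + g + δ)·k_gold = 5.7742 − 0.079×35.8150 ≈ 2.9448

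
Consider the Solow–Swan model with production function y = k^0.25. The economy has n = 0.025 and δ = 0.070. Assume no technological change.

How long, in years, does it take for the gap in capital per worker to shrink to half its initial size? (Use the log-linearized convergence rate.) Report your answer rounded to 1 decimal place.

Near the steady state the convergence rate is λ = (1 − α)(n + δ).
λ = (1 − 0.25) × 0.095 = 0.75 × 0.095 = 0.07125
Half-life = ln 2 / λ = 0.6931 / 0.07125 ≈ 9.73 years

about 9.7 years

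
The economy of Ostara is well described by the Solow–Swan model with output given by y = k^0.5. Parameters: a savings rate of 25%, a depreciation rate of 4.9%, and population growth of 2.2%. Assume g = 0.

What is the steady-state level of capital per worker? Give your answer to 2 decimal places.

k* ≈ 12.40

At the steady state, Δk = 0, so s·k^α = (n + δ)·k.
Dividing both sides by k: k^(1−α) = s / (n + δ).
k^0.5 = 0.25 / (0.022 + 0.049) = 0.25 / 0.071 = 3.5211
k* = 3.5211^(1/0.5) ≈ 12.3981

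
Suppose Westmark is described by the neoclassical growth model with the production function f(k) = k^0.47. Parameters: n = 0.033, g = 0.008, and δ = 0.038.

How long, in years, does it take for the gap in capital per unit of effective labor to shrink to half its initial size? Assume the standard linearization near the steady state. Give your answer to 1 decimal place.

t_½ ≈ 16.6 years

Near the steady state the convergence rate is λ = (1 − α)(n + g + δ).
λ = (1 − 0.47) × 0.079 = 0.53 × 0.079 = 0.04187
Half-life = ln 2 / λ = 0.6931 / 0.04187 ≈ 16.55 years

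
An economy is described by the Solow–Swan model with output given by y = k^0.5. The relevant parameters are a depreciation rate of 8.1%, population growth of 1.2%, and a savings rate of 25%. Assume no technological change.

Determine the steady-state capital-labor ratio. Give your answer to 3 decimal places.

k* ≈ 7.226

In steady state, investment equals break-even investment: s·k^α = (n + δ)·k.
Dividing both sides by k: k^(1−α) = s / (n + δ).
k^0.5 = 0.25 / (0.012 + 0.081) = 0.25 / 0.093 = 2.6882
k* = 2.6882^(1/0.5) ≈ 7.2264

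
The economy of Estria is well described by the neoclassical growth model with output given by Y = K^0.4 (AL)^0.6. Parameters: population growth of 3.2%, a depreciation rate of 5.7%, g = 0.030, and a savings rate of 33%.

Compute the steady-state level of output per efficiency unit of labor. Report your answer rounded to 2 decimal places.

y* ≈ 1.97

At the steady state, Δk = 0, so s·k^α = (n + g + δ)·k.
Rearranging, k^(1−α) = s / (n + g + δ).
k^0.6 = 0.33 / (0.032 + 0.030 + 0.057) = 0.33 / 0.119 = 2.7731
k* = 2.7731^(1/0.6) ≈ 5.4736
y* = (k*)^α = 5.4736^0.4 ≈ 1.9738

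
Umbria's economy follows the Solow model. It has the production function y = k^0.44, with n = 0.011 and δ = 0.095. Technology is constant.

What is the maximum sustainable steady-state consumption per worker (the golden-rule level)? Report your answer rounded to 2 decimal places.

At the golden rule, f'(k) = n + δ, so α·k^(α−1) = n + δ and k_gold = (α/(n + δ))^(1/(1−α)).
k_gold = (0.44/0.106)^(1/0.56) = 4.1509^1.7857 ≈ 12.7004
c_gold = f(k_gold) − (n + δ)·k_gold = 3.0597 − 0.106×12.7004 ≈ 1.7135

c_gold ≈ 1.71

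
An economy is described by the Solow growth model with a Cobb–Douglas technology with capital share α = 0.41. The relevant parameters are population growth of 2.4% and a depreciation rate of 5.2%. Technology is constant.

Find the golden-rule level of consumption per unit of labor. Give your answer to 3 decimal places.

At the golden rule, f'(k) = n + δ, so α·k^(α−1) = n + δ and k_gold = (α/(n + δ))^(1/(1−α)).
k_gold = (0.41/0.076)^(1/0.59) = 5.3947^1.6949 ≈ 17.4025
c_gold = f(k_gold) − (n + δ)·k_gold = 3.2259 − 0.076×17.4025 ≈ 1.9033

c_gold ≈ 1.903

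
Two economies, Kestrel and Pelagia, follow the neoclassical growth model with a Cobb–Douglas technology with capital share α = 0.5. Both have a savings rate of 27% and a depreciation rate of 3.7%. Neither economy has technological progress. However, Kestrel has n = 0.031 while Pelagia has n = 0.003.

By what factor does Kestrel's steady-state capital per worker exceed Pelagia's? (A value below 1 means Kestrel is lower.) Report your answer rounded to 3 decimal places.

k*_K / k*_P ≈ 0.346

Steady-state k* = [s/(n + δ)]^(1/(1−α)), so the ratio is [ (s_K/(n + δ)_K) / (s_P/(n + δ)_P) ]^2.
s_K/(n + δ)_K = 0.27/0.068 = 3.9706; s_P/(n + δ)_P = 0.27/0.040 = 6.7500.
Ratio = (3.9706/6.7500)^2 = 0.5882^2 ≈ 0.3460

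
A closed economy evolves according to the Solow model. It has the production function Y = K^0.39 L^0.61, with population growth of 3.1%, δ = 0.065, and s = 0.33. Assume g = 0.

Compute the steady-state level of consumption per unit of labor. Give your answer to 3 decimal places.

c* = 1.475

At the steady state, Δk = 0, so s·k^α = (n + δ)·k.
Dividing both sides by k: k^(1−α) = s / (n + δ).
k^0.61 = 0.33 / (0.031 + 0.065) = 0.33 / 0.096 = 3.4375
k* = 3.4375^(1/0.61) ≈ 7.5698
y* = (k*)^α = 7.5698^0.39 ≈ 2.2021
c* = (1 − s)·y* = (1 − 0.33) × 2.2021 ≈ 1.4754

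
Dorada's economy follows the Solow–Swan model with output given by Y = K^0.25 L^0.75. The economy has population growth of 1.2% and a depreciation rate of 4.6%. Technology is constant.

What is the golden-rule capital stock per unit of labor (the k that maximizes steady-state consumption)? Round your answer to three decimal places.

The golden rule sets f'(k) = n + δ, i.e. α·k^(α−1) = n + δ.
So k^(1−α) = α / (n + δ) = 0.25 / 0.058 = 4.3103.
k_gold = 4.3103^(1/0.75) ≈ 7.0147

k_gold ≈ 7.015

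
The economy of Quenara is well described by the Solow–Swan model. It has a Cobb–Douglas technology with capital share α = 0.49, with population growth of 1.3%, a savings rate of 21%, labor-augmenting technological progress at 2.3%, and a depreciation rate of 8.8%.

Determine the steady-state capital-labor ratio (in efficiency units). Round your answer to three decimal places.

Steady state requires s·f(k) = (n + g + δ)·k, i.e. s·k^α = (n + g + δ)·k.
Dividing both sides by k: k^(1−α) = s / (n + g + δ).
k^0.51 = 0.21 / (0.013 + 0.023 + 0.088) = 0.21 / 0.124 = 1.6935
k* = 1.6935^(1/0.51) ≈ 2.8093

k* ≈ 2.809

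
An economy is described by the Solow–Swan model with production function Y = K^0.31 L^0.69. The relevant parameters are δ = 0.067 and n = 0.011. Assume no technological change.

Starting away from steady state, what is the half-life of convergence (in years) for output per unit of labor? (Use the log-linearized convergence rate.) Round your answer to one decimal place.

Near the steady state the convergence rate is λ = (1 − α)(n + δ).
λ = (1 − 0.31) × 0.078 = 0.69 × 0.078 = 0.05382
Half-life = ln 2 / λ = 0.6931 / 0.05382 ≈ 12.88 years

about 12.9 years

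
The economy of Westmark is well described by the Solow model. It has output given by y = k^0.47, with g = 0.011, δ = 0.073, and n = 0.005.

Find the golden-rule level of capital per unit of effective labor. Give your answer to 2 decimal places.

k_gold ≈ 23.10

The golden rule sets f'(k) = n + g + δ, i.e. α·k^(α−1) = n + g + δ.
So k^(1−α) = α / (n + g + δ) = 0.47 / 0.089 = 5.2809.
k_gold = 5.2809^(1/0.53) ≈ 23.0994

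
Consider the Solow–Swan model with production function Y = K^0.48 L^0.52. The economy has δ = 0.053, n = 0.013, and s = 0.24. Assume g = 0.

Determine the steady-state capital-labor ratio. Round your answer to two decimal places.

k* ≈ 11.97

Steady state requires s·f(k) = (n + δ)·k, i.e. s·k^α = (n + δ)·k.
Dividing both sides by k: k^(1−α) = s / (n + δ).
k^0.52 = 0.24 / (0.013 + 0.053) = 0.24 / 0.066 = 3.6364
k* = 3.6364^(1/0.52) ≈ 11.9733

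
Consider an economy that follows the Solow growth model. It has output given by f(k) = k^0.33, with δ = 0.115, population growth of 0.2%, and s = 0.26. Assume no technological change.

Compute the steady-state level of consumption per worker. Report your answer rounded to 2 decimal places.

At the steady state, Δk = 0, so s·k^α = (n + δ)·k.
Dividing both sides by k: k^(1−α) = s / (n + δ).
k^0.67 = 0.26 / (0.002 + 0.115) = 0.26 / 0.117 = 2.2222
k* = 2.2222^(1/0.67) ≈ 3.2930
y* = (k*)^α = 3.2930^0.33 ≈ 1.4819
c* = (1 − s)·y* = (1 − 0.26) × 1.4819 ≈ 1.0966

c* ≈ 1.10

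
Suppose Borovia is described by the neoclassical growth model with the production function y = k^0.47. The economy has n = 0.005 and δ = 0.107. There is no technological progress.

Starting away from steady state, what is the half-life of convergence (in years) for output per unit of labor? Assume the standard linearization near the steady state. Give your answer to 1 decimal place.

half-life ≈ 11.7 years

Near the steady state the convergence rate is λ = (1 − α)(n + δ).
λ = (1 − 0.47) × 0.112 = 0.53 × 0.112 = 0.05936
Half-life = ln 2 / λ = 0.6931 / 0.05936 ≈ 11.68 years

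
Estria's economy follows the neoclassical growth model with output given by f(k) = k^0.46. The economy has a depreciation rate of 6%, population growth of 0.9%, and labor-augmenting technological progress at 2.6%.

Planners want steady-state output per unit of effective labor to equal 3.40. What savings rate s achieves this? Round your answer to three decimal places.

s ≈ 0.400

Steady state requires s·f(k) = (n + g + δ)·k, i.e. s·k^α = (n + g + δ)·k.
Since y* = [s/(n + g + δ)]^(α/(1−α)), we have s/(n + g + δ) = (y*)^((1−α)/α) = 3.40^1.1739 = 4.2063.
Therefore s = 4.2063 × (n + g + δ) = 4.2063 × 0.095 = 0.3996.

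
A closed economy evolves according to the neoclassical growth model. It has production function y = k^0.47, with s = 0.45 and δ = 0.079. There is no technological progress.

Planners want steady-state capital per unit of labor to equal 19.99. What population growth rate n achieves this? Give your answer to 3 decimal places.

Steady state requires s·f(k) = (n + δ)·k, i.e. s·k^α = (n + δ)·k.
So s / (n + δ) = (k*)^(1−α) = 19.99^0.53 = 4.8914.
Therefore n + δ = s / 4.8914 = 0.45 / 4.8914 = 0.0920, so n = 0.0920 − 0.079 = 0.0130.

n ≈ 0.013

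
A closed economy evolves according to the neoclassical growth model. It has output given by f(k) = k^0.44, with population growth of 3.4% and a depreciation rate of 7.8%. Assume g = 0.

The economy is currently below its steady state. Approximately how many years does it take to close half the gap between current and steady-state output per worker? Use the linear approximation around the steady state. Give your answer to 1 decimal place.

about 11.1 years

Near the steady state the convergence rate is λ = (1 − α)(n + δ).
λ = (1 − 0.44) × 0.112 = 0.56 × 0.112 = 0.06272
Half-life = ln 2 / λ = 0.6931 / 0.06272 ≈ 11.05 years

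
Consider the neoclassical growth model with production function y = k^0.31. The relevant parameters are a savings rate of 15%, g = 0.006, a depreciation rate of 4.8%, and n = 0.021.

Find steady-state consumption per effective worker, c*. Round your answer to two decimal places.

c* = 1.16

At the steady state, Δk = 0, so s·k^α = (n + g + δ)·k.
Dividing both sides by k: k^(1−α) = s / (n + g + δ).
k^0.69 = 0.15 / (0.021 + 0.006 + 0.048) = 0.15 / 0.075 = 2.0000
k* = 2.0000^(1/0.69) ≈ 2.7307
y* = (k*)^α = 2.7307^0.31 ≈ 1.3654
c* = (1 − s)·y* = (1 − 0.15) × 1.3654 ≈ 1.1606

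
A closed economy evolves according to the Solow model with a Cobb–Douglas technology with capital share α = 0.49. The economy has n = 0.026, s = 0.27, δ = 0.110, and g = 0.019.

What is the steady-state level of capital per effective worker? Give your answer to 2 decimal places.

k* = 2.97

Steady state requires s·f(k) = (n + g + δ)·k, i.e. s·k^α = (n + g + δ)·k.
Dividing both sides by k: k^(1−α) = s / (n + g + δ).
k^0.51 = 0.27 / (0.026 + 0.019 + 0.110) = 0.27 / 0.155 = 1.7419
k* = 1.7419^(1/0.51) ≈ 2.9689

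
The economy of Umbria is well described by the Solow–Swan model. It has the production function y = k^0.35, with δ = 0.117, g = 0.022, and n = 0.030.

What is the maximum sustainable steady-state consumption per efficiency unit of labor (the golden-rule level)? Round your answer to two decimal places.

At the golden rule, f'(k) = n + g + δ, so α·k^(α−1) = n + g + δ and k_gold = (α/(n + g + δ))^(1/(1−α)).
k_gold = (0.35/0.169)^(1/0.65) = 2.0710^1.5385 ≈ 3.0651
c_gold = f(k_gold) − (n + g + δ)·k_gold = 1.4800 − 0.169×3.0651 ≈ 0.9620

c_gold ≈ 0.96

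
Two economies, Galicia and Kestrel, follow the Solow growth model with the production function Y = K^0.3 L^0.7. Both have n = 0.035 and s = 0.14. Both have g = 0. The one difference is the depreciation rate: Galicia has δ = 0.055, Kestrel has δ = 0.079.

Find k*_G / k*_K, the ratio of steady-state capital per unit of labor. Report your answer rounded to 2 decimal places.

k*_G / k*_K ≈ 1.40

Steady-state k* = [s/(n + δ)]^(1/(1−α)), so the ratio is [ (s_G/(n + δ)_G) / (s_K/(n + δ)_K) ]^1.4286.
s_G/(n + δ)_G = 0.14/0.090 = 1.5556; s_K/(n + δ)_K = 0.14/0.114 = 1.2281.
Ratio = (1.5556/1.2281)^1.4286 = 1.2667^1.4286 ≈ 1.4018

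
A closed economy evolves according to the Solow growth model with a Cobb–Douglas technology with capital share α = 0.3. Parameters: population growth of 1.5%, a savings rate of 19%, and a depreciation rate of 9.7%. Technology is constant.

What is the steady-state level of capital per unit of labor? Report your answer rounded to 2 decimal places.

k* ≈ 2.13

In steady state, investment equals break-even investment: s·k^α = (n + δ)·k.
Rearranging, k^(1−α) = s / (n + δ).
k^0.7 = 0.19 / (0.015 + 0.097) = 0.19 / 0.112 = 1.6964
k* = 1.6964^(1/0.7) ≈ 2.1276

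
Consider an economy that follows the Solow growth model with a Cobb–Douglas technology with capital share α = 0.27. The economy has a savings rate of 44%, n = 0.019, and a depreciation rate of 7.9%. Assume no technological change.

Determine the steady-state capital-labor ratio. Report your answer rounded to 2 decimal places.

In steady state, investment equals break-even investment: s·k^α = (n + δ)·k.
Rearranging, k^(1−α) = s / (n + δ).
k^0.73 = 0.44 / (0.019 + 0.079) = 0.44 / 0.098 = 4.4898
k* = 4.4898^(1/0.73) ≈ 7.8246

k* ≈ 7.82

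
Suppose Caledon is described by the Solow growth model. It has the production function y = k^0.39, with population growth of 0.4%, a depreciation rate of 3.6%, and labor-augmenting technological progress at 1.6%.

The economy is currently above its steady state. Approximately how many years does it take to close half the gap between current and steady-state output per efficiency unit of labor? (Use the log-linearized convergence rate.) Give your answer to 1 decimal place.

Near the steady state the convergence rate is λ = (1 − α)(n + g + δ).
λ = (1 − 0.39) × 0.056 = 0.61 × 0.056 = 0.03416
Half-life = ln 2 / λ = 0.6931 / 0.03416 ≈ 20.29 years

about 20.3 years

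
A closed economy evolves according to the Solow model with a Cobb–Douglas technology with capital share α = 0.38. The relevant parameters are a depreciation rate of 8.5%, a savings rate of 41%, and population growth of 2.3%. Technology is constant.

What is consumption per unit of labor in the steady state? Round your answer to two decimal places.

At the steady state, Δk = 0, so s·k^α = (n + δ)·k.
Dividing both sides by k: k^(1−α) = s / (n + δ).
k^0.62 = 0.41 / (0.023 + 0.085) = 0.41 / 0.108 = 3.7963
k* = 3.7963^(1/0.62) ≈ 8.5991
y* = (k*)^α = 8.5991^0.38 ≈ 2.2651
c* = (1 − s)·y* = (1 − 0.41) × 2.2651 ≈ 1.3364

c* ≈ 1.34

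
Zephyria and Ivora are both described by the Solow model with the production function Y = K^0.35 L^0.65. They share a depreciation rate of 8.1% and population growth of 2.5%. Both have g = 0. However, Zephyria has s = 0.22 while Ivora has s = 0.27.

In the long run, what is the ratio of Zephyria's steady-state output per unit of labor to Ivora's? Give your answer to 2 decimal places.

y*_Z / y*_I ≈ 0.90

Steady-state y* = [s/(n + δ)]^(α/(1−α)), so the ratio is [ (s_Z/(n + δ)_Z) / (s_I/(n + δ)_I) ]^0.5385.
s_Z/(n + δ)_Z = 0.22/0.106 = 2.0755; s_I/(n + δ)_I = 0.27/0.106 = 2.5472.
Ratio = (2.0755/2.5472)^0.5385 = 0.8148^0.5385 ≈ 0.8956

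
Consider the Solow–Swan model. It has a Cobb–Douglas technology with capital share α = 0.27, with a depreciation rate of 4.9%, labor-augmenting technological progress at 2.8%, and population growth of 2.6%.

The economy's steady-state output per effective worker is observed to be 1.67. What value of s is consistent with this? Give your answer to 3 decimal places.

s ≈ 0.412

Steady state requires s·f(k) = (n + g + δ)·k, i.e. s·k^α = (n + g + δ)·k.
Since y* = [s/(n + g + δ)]^(α/(1−α)), we have s/(n + g + δ) = (y*)^((1−α)/α) = 1.67^2.7037 = 4.0009.
Therefore s = 4.0009 × (n + g + δ) = 4.0009 × 0.103 = 0.4121.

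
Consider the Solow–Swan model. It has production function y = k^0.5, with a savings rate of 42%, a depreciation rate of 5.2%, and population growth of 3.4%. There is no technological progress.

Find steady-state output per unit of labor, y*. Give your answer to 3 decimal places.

y* ≈ 4.884

In steady state, investment equals break-even investment: s·k^α = (n + δ)·k.
Dividing both sides by k: k^(1−α) = s / (n + δ).
k^0.5 = 0.42 / (0.034 + 0.052) = 0.42 / 0.086 = 4.8837
k* = 4.8837^(1/0.5) ≈ 23.8505
y* = (k*)^α = 23.8505^0.5 ≈ 4.8837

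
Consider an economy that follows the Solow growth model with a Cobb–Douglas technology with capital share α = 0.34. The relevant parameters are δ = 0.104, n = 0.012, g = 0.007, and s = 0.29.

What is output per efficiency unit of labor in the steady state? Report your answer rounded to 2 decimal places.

y* ≈ 1.56

In steady state, investment equals break-even investment: s·k^α = (n + g + δ)·k.
Rearranging, k^(1−α) = s / (n + g + δ).
k^0.66 = 0.29 / (0.012 + 0.007 + 0.104) = 0.29 / 0.123 = 2.3577
k* = 2.3577^(1/0.66) ≈ 3.6676
y* = (k*)^α = 3.6676^0.34 ≈ 1.5556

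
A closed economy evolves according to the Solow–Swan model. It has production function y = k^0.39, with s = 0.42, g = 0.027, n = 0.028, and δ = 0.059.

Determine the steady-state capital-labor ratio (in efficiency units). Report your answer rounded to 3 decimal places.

k* = 8.481

Steady state requires s·f(k) = (n + g + δ)·k, i.e. s·k^α = (n + g + δ)·k.
Rearranging, k^(1−α) = s / (n + g + δ).
k^0.61 = 0.42 / (0.028 + 0.027 + 0.059) = 0.42 / 0.114 = 3.6842
k* = 3.6842^(1/0.61) ≈ 8.4807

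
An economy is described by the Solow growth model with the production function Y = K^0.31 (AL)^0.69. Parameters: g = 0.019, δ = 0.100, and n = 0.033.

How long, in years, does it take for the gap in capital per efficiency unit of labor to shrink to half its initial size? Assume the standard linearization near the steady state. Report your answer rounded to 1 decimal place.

t_½ ≈ 6.6 years

Near the steady state the convergence rate is λ = (1 − α)(n + g + δ).
λ = (1 − 0.31) × 0.152 = 0.69 × 0.152 = 0.10488
Half-life = ln 2 / λ = 0.6931 / 0.10488 ≈ 6.61 years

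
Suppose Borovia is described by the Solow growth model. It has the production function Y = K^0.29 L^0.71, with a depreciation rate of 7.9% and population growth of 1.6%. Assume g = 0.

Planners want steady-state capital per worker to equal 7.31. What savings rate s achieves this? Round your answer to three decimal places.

Steady state requires s·f(k) = (n + δ)·k, i.e. s·k^α = (n + δ)·k.
So s / (n + δ) = (k*)^(1−α) = 7.31^0.71 = 4.1056.
Therefore s = 4.1056 × (n + δ) = 4.1056 × 0.095 = 0.3900.

s ≈ 0.390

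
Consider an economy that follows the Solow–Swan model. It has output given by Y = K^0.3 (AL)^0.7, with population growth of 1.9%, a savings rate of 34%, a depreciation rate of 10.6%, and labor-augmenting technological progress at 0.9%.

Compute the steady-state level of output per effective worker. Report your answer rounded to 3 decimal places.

y* = 1.490

In steady state, investment equals break-even investment: s·k^α = (n + g + δ)·k.
Dividing both sides by k: k^(1−α) = s / (n + g + δ).
k^0.7 = 0.34 / (0.019 + 0.009 + 0.106) = 0.34 / 0.134 = 2.5373
k* = 2.5373^(1/0.7) ≈ 3.7816
y* = (k*)^α = 3.7816^0.3 ≈ 1.4904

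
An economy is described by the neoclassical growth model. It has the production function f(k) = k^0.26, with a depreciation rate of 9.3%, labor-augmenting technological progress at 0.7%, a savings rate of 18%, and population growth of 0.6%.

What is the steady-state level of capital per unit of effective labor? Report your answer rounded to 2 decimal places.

At the steady state, Δk = 0, so s·k^α = (n + g + δ)·k.
Dividing both sides by k: k^(1−α) = s / (n + g + δ).
k^0.74 = 0.18 / (0.006 + 0.007 + 0.093) = 0.18 / 0.106 = 1.6981
k* = 1.6981^(1/0.74) ≈ 2.0453

k* ≈ 2.05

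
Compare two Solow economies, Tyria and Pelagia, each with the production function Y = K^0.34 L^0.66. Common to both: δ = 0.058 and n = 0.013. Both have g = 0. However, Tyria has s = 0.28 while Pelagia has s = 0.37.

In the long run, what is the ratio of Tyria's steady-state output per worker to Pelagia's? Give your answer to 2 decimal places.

ratio ≈ 0.87

Steady-state y* = [s/(n + δ)]^(α/(1−α)), so the ratio is [ (s_T/(n + δ)_T) / (s_P/(n + δ)_P) ]^0.5152.
s_T/(n + δ)_T = 0.28/0.071 = 3.9437; s_P/(n + δ)_P = 0.37/0.071 = 5.2113.
Ratio = (3.9437/5.2113)^0.5152 = 0.7568^0.5152 ≈ 0.8663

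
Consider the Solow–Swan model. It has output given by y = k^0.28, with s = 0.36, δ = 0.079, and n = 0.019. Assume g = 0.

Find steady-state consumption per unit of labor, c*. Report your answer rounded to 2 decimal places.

c* = 1.06

At the steady state, Δk = 0, so s·k^α = (n + δ)·k.
Rearranging, k^(1−α) = s / (n + δ).
k^0.72 = 0.36 / (0.019 + 0.079) = 0.36 / 0.098 = 3.6735
k* = 3.6735^(1/0.72) ≈ 6.0930
y* = (k*)^α = 6.0930^0.28 ≈ 1.6586
c* = (1 − s)·y* = (1 − 0.36) × 1.6586 ≈ 1.0615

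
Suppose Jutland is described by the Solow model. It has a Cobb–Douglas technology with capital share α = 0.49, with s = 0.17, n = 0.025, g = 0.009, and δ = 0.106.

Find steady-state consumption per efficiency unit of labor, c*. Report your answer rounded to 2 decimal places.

c* ≈ 1.00

At the steady state, Δk = 0, so s·k^α = (n + g + δ)·k.
Rearranging, k^(1−α) = s / (n + g + δ).
k^0.51 = 0.17 / (0.025 + 0.009 + 0.106) = 0.17 / 0.140 = 1.2143
k* = 1.2143^(1/0.51) ≈ 1.4633
y* = (k*)^α = 1.4633^0.49 ≈ 1.2051
c* = (1 − s)·y* = (1 − 0.17) × 1.2051 ≈ 1.0002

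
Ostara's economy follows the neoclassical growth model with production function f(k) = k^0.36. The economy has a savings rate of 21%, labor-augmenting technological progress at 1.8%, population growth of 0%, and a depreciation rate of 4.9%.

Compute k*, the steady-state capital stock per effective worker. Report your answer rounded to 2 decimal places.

k* = 5.96

At the steady state, Δk = 0, so s·k^α = (n + g + δ)·k.
Dividing both sides by k: k^(1−α) = s / (n + g + δ).
k^0.64 = 0.21 / (0.000 + 0.018 + 0.049) = 0.21 / 0.067 = 3.1343
k* = 3.1343^(1/0.64) ≈ 5.9596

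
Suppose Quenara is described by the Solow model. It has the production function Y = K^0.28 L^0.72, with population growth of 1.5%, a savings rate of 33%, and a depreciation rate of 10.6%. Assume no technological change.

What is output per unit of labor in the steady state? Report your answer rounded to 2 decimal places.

y* ≈ 1.48

Steady state requires s·f(k) = (n + δ)·k, i.e. s·k^α = (n + δ)·k.
Dividing both sides by k: k^(1−α) = s / (n + δ).
k^0.72 = 0.33 / (0.015 + 0.106) = 0.33 / 0.121 = 2.7273
k* = 2.7273^(1/0.72) ≈ 4.0289
y* = (k*)^α = 4.0289^0.28 ≈ 1.4772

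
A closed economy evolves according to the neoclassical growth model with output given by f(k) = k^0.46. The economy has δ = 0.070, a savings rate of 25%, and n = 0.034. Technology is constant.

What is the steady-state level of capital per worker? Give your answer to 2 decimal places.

Steady state requires s·f(k) = (n + δ)·k, i.e. s·k^α = (n + δ)·k.
Rearranging, k^(1−α) = s / (n + δ).
k^0.54 = 0.25 / (0.034 + 0.070) = 0.25 / 0.104 = 2.4038
k* = 2.4038^(1/0.54) ≈ 5.0742

k* = 5.07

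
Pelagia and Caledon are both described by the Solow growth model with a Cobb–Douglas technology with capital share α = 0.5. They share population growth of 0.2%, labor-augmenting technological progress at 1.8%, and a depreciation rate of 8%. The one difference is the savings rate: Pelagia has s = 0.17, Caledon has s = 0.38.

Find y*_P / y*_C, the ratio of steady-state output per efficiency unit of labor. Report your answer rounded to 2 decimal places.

Steady-state y* = [s/(n + g + δ)]^(α/(1−α)), so the ratio is [ (s_P/(n + g + δ)_P) / (s_C/(n + g + δ)_C) ]^1.
s_P/(n + g + δ)_P = 0.17/0.100 = 1.7000; s_C/(n + g + δ)_C = 0.38/0.100 = 3.8000.
Ratio = (1.7000/3.8000)^1 = 0.4474^1 ≈ 0.4474

y*_P / y*_C ≈ 0.45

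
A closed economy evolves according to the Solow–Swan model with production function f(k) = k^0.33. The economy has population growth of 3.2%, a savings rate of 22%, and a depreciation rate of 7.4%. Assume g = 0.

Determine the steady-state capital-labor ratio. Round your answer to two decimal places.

k* = 2.97

In steady state, investment equals break-even investment: s·k^α = (n + δ)·k.
Dividing both sides by k: k^(1−α) = s / (n + δ).
k^0.67 = 0.22 / (0.032 + 0.074) = 0.22 / 0.106 = 2.0755
k* = 2.0755^(1/0.67) ≈ 2.9738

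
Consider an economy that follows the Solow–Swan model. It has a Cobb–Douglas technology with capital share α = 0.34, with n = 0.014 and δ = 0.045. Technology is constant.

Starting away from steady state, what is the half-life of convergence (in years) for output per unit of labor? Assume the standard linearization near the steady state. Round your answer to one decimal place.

half-life ≈ 17.8 years

Near the steady state the convergence rate is λ = (1 − α)(n + δ).
λ = (1 − 0.34) × 0.059 = 0.66 × 0.059 = 0.03894
Half-life = ln 2 / λ = 0.6931 / 0.03894 ≈ 17.80 years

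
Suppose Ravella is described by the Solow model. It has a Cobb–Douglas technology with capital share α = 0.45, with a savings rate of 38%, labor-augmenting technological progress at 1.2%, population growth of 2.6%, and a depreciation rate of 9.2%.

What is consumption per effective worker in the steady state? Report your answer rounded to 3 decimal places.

Steady state requires s·f(k) = (n + g + δ)·k, i.e. s·k^α = (n + g + δ)·k.
Dividing both sides by k: k^(1−α) = s / (n + g + δ).
k^0.55 = 0.38 / (0.026 + 0.012 + 0.092) = 0.38 / 0.130 = 2.9231
k* = 2.9231^(1/0.55) ≈ 7.0305
y* = (k*)^α = 7.0305^0.45 ≈ 2.4052
c* = (1 − s)·y* = (1 − 0.38) × 2.4052 ≈ 1.4912

c* = 1.491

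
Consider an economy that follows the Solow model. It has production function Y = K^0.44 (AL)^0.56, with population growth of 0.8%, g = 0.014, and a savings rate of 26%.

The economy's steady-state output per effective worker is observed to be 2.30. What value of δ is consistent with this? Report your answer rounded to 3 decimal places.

δ ≈ 0.068

At the steady state, Δk = 0, so s·k^α = (n + g + δ)·k.
Since y* = [s/(n + g + δ)]^(α/(1−α)), we have s/(n + g + δ) = (y*)^((1−α)/α) = 2.30^1.2727 = 2.8865.
Therefore n + g + δ = s / 2.8865 = 0.26 / 2.8865 = 0.0901, so δ = 0.0901 − 0.022 = 0.0681.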